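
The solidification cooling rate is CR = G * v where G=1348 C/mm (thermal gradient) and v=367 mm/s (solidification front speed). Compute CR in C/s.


CR = 1348 * 367 = 494716 C/s


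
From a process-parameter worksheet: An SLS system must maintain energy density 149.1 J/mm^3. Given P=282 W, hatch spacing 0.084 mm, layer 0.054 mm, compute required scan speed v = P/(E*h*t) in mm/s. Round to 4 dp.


v = 282 / (149.1*0.084*0.054) = 416.9639 mm/s


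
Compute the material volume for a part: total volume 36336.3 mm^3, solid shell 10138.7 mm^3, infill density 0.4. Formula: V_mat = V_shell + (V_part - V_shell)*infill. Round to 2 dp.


V_infill = (36336.3 - 10138.7) * 0.4 = 10479.04
V_total = 10138.7 + 10479.04 = 20617.74 mm^3


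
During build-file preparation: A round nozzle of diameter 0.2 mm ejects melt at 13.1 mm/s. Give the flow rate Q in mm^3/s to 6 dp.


A = pi*(0.2/2)^2 = 0.03141593 mm^2
Q = 0.03141593 * 13.1 = 0.411549 mm^3/s


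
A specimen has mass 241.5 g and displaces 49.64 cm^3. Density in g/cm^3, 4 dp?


rho = 241.5 / 49.64 = 4.865 g/cm^3


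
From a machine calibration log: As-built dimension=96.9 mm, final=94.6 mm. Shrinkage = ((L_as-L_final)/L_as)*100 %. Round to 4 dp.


Shrinkage = ((96.9-94.6)/96.9)*100 = 2.3736 %


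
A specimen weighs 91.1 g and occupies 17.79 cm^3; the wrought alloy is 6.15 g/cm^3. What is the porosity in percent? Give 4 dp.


rho_part = 91.1 / 17.79 = 5.12085441 g/cm^3
Porosity = (1 - 5.12085441/6.15)*100 = 16.7341 %


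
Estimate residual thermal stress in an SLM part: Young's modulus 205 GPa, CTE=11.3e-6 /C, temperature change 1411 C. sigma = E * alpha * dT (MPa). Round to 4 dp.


sigma = 205*1000 * 11.3e-6 * 1411 = 3268.5815 MPa


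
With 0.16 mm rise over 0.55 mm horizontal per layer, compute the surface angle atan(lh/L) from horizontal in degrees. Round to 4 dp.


angle = atan(0.16/0.55) = 16.2202 degrees


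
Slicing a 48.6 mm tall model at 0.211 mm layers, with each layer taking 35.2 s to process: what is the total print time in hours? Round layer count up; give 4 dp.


Layers = ceil(48.6/0.211) = 231
t = 231 * 35.2 / 3600 = 2.2587 hrs


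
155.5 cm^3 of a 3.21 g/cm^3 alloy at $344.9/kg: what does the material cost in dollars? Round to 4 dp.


Mass = 155.5*3.21/1000 = 0.499155 kg
Cost = 0.499155 * 344.9 = 172.1586 $


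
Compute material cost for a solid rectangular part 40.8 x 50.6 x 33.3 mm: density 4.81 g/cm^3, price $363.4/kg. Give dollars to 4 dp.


V = 40.8 * 50.6 * 33.3 = 68747.184 mm^3 = 68.747184 cm^3
Mass = 68.747184 * 4.81 / 1000 = 0.33067396 kg
Cost = 0.33067396 * 363.4 = 120.1669 $


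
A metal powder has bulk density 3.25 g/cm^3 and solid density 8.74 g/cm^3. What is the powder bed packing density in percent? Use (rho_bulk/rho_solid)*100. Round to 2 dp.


Packing = (3.25/8.74)*100 = 37.19 %


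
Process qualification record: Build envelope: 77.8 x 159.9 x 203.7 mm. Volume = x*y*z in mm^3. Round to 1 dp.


V = 77.8 * 159.9 * 203.7 = 2534072.8 mm^3


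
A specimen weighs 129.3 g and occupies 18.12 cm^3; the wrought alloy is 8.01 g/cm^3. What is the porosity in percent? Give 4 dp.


rho_part = 129.3 / 18.12 = 7.13576159 g/cm^3
Porosity = (1 - 7.13576159/8.01)*100 = 10.9143 %


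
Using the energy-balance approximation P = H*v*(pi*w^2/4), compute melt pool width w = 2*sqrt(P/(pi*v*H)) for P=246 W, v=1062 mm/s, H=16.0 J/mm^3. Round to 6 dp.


w = 2*sqrt(246/(pi*1062*16.0)) = 0.135769 mm


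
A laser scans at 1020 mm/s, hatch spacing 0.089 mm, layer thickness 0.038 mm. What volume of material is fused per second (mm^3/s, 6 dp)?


Rate = 1020 * 0.089 * 0.038 = 3.44964 mm^3/s


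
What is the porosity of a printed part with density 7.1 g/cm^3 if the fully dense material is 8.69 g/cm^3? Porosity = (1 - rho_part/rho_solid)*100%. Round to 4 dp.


Porosity = (1-7.1/8.69)*100 = 18.2969 %


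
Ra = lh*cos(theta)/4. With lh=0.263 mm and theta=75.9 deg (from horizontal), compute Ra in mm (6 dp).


Ra = 0.263 * cos(75.9) / 4 = 0.016018 mm


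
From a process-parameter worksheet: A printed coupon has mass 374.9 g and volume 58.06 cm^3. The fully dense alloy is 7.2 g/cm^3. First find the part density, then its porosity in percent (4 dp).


rho_part = 374.9 / 58.06 = 6.45711333 g/cm^3
Porosity = (1 - 6.45711333/7.2)*100 = 10.3179 %


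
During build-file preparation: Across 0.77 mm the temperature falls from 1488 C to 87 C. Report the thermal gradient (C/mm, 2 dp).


G = (1488-87)/0.77 = 1819.48 C/mm


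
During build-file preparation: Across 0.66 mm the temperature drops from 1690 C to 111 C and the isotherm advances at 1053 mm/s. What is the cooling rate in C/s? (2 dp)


G = (1690-111)/0.66 = 2392.42424242 C/mm
CR = 2392.42424242 * 1053 = 2519222.73 C/s


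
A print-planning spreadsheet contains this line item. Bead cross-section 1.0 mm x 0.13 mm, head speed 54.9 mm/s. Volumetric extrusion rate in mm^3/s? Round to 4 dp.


Rate = 1.0 * 0.13 * 54.9 = 7.137 mm^3/s


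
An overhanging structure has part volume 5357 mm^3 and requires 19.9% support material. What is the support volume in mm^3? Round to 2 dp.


V_support = 5357 * 0.199 = 1066.04 mm^3


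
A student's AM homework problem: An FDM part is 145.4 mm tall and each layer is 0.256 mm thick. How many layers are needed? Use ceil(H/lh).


Layers = ceil(145.4/0.256) = 568


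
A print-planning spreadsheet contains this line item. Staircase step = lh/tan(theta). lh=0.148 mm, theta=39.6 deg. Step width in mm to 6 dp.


step = 0.148 / tan(39.6) = 0.178901 mm


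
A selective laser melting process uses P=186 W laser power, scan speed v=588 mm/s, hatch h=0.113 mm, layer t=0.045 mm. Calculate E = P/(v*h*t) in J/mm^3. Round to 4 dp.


E = 186 / (588*0.113*0.045) = 62.2078 J/mm^3


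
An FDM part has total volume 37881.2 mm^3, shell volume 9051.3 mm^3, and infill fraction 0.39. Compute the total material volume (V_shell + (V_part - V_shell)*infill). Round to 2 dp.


V_infill = (37881.2 - 9051.3) * 0.39 = 11243.66
V_total = 9051.3 + 11243.66 = 20294.96 mm^3


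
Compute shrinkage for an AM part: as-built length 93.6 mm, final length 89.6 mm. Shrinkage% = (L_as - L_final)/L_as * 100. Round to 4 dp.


Shrinkage = ((93.6-89.6)/93.6)*100 = 4.2735 %


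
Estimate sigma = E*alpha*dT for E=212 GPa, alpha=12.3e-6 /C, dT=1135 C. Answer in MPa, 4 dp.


sigma = 212*1000 * 12.3e-6 * 1135 = 2959.626 MPa


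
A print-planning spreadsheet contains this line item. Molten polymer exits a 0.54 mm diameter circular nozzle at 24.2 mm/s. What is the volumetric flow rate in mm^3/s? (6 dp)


A = pi*(0.54/2)^2 = 0.2290221 mm^2
Q = 0.2290221 * 24.2 = 5.542335 mm^3/s


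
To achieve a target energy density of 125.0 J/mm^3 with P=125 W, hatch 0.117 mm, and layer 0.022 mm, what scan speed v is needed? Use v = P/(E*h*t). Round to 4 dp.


v = 125 / (125.0*0.117*0.022) = 388.5004 mm/s


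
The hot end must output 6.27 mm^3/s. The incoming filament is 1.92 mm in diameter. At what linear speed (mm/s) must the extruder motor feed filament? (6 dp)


A = pi*(1.92/2)^2 = 2.895292
v = 6.27 / 2.895292 = 2.165585 mm/s


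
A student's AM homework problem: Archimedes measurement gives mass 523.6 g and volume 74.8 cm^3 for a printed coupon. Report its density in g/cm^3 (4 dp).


rho = 523.6 / 74.8 = 7.0 g/cm^3


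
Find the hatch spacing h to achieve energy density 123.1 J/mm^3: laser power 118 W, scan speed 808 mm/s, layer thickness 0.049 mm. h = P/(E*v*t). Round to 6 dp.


h = 118 / (123.1*808*0.049) = 0.024211 mm


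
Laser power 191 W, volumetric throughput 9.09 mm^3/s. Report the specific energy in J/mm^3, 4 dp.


SE = 191 / 9.09 = 21.0121 J/mm^3


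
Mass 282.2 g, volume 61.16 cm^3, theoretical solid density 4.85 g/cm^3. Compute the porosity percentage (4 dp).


rho_part = 282.2 / 61.16 = 4.61412688 g/cm^3
Porosity = (1 - 4.61412688/4.85)*100 = 4.8634 %


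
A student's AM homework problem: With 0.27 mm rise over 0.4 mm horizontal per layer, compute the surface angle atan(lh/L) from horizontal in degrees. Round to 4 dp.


angle = atan(0.27/0.4) = 34.0193 degrees


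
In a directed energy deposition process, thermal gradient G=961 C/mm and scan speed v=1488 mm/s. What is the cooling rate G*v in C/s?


CR = 961 * 1488 = 1429968 C/s


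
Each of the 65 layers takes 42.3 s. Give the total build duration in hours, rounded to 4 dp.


t = 65 * 42.3 / 3600 = 0.7638 hrs


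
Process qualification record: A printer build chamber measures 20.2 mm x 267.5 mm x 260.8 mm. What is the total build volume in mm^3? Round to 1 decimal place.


V = 20.2 * 267.5 * 260.8 = 1409232.8 mm^3


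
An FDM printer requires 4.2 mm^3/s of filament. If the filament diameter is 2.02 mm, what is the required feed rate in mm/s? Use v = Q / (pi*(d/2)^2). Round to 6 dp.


A = pi*(2.02/2)^2 = 3.204739
v = 4.2 / 3.204739 = 1.310559 mm/s


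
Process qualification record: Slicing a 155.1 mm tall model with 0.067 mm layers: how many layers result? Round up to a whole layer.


Layers = ceil(155.1/0.067) = 2315


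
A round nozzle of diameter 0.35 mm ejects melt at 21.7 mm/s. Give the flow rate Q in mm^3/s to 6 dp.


A = pi*(0.35/2)^2 = 0.09621128 mm^2
Q = 0.09621128 * 21.7 = 2.087785 mm^3/s


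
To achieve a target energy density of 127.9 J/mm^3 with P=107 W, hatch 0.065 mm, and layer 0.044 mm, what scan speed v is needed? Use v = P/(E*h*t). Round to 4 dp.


v = 107 / (127.9*0.065*0.044) = 292.5144 mm/s


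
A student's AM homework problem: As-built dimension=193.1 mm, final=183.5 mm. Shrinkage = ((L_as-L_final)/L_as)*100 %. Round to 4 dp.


Shrinkage = ((193.1-183.5)/193.1)*100 = 4.9715 %


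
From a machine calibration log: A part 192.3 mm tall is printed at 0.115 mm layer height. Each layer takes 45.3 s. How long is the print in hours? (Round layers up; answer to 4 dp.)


Layers = ceil(192.3/0.115) = 1673
t = 1673 * 45.3 / 3600 = 21.0519 hrs


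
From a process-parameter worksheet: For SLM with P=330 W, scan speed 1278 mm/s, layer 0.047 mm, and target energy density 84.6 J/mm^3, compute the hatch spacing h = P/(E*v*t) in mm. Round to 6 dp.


h = 330 / (84.6*1278*0.047) = 0.06494 mm


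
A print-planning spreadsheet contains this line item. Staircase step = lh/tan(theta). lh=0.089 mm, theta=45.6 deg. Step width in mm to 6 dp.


step = 0.089 / tan(45.6) = 0.087155 mm


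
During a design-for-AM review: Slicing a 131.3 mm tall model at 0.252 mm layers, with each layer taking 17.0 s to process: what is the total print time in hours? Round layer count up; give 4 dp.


Layers = ceil(131.3/0.252) = 522
t = 522 * 17.0 / 3600 = 2.465 hrs


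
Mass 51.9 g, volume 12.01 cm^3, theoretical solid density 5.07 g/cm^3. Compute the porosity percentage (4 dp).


rho_part = 51.9 / 12.01 = 4.32139883 g/cm^3
Porosity = (1 - 4.32139883/5.07)*100 = 14.7653 %


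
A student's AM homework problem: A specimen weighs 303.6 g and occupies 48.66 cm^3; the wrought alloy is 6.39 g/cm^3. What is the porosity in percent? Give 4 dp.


rho_part = 303.6 / 48.66 = 6.23921085 g/cm^3
Porosity = (1 - 6.23921085/6.39)*100 = 2.3598 %


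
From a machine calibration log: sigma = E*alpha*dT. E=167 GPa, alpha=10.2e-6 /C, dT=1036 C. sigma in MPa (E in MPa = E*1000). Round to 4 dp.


sigma = 167*1000 * 10.2e-6 * 1036 = 1764.7224 MPa


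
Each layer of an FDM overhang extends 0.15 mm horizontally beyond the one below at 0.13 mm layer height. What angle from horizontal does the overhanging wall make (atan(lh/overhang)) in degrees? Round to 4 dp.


angle = atan(0.13/0.15) = 40.9144 degrees


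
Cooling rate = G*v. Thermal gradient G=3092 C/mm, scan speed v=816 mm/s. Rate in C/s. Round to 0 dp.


CR = 3092 * 816 = 2523072 C/s


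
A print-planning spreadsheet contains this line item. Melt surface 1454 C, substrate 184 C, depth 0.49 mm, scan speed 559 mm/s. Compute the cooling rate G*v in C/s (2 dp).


G = (1454-184)/0.49 = 2591.83673469 C/mm
CR = 2591.83673469 * 559 = 1448836.73 C/s


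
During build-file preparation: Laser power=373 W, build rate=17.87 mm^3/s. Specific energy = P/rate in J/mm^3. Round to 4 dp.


SE = 373 / 17.87 = 20.873 J/mm^3


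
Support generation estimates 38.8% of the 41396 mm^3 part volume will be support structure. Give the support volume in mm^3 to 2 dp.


V_support = 41396 * 0.388 = 16061.65 mm^3


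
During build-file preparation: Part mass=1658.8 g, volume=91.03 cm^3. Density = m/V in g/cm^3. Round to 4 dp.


rho = 1658.8 / 91.03 = 18.2226 g/cm^3


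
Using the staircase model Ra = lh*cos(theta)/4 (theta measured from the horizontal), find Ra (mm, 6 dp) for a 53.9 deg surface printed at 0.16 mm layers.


Ra = 0.16 * cos(53.9) / 4 = 0.023568 mm


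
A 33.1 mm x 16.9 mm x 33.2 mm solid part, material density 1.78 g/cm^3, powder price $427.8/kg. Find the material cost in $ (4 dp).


V = 33.1 * 16.9 * 33.2 = 18571.748 mm^3 = 18.571748 cm^3
Mass = 18.571748 * 1.78 / 1000 = 0.03305771 kg
Cost = 0.03305771 * 427.8 = 14.1421 $


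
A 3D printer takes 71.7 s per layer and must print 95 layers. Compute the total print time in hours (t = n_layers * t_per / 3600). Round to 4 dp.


t = 95 * 71.7 / 3600 = 1.8921 hrs


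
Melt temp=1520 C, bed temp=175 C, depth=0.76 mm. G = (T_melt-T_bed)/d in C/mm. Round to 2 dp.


G = (1520-175)/0.76 = 1769.74 C/mm


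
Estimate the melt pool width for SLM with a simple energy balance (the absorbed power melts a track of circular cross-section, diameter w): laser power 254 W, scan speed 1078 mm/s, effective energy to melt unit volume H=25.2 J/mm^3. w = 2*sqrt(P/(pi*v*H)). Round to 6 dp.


w = 2*sqrt(254/(pi*1078*25.2)) = 0.109109 mm


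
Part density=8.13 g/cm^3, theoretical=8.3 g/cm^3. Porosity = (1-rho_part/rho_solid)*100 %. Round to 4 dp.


Porosity = (1-8.13/8.3)*100 = 2.0482 %


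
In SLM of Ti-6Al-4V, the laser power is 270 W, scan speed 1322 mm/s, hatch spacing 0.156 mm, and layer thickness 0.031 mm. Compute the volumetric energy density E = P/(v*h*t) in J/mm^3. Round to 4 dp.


E = 270 / (1322*0.156*0.031) = 42.2324 J/mm^3


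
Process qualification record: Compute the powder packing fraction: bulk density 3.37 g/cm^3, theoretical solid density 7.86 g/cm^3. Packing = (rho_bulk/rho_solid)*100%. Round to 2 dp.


Packing = (3.37/7.86)*100 = 42.88 %


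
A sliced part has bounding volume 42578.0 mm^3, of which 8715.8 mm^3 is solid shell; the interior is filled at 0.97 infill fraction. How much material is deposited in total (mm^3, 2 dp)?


V_infill = (42578.0 - 8715.8) * 0.97 = 32846.33
V_total = 8715.8 + 32846.33 = 41562.13 mm^3


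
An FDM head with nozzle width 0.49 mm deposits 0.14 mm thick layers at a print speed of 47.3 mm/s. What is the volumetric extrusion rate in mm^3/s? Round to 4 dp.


Rate = 0.49 * 0.14 * 47.3 = 3.2448 mm^3/s


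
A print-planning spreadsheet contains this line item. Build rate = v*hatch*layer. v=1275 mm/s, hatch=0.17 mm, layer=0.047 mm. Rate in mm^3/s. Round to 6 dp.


Rate = 1275 * 0.17 * 0.047 = 10.18725 mm^3/s


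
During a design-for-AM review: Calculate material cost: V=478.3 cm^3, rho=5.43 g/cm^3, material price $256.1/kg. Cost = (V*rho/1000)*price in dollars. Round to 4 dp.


Mass = 478.3*5.43/1000 = 2.597169 kg
Cost = 2.597169 * 256.1 = 665.135 $


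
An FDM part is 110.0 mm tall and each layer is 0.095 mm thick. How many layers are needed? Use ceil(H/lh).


Layers = ceil(110.0/0.095) = 1158


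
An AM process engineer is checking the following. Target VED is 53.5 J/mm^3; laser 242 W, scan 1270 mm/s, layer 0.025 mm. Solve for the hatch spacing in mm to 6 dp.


h = 242 / (53.5*1270*0.025) = 0.142468 mm


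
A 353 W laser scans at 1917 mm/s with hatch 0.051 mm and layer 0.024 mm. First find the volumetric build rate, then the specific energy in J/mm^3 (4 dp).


Build rate = 1917 * 0.051 * 0.024 = 2.346408 mm^3/s
SE = 353 / 2.346408 = 150.4427 J/mm^3


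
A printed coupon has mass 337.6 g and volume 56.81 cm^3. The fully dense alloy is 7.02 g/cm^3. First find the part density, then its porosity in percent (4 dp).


rho_part = 337.6 / 56.81 = 5.94261574 g/cm^3
Porosity = (1 - 5.94261574/7.02)*100 = 15.3474 %


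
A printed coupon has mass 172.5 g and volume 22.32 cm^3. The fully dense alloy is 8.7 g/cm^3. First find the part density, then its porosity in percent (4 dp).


rho_part = 172.5 / 22.32 = 7.72849462 g/cm^3
Porosity = (1 - 7.72849462/8.7)*100 = 11.1667 %


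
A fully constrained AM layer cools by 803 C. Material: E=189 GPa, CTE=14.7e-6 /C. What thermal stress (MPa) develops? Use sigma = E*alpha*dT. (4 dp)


sigma = 189*1000 * 14.7e-6 * 803 = 2230.9749 MPa


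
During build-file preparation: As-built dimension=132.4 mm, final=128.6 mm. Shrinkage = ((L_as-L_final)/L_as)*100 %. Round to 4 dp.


Shrinkage = ((132.4-128.6)/132.4)*100 = 2.8701 %


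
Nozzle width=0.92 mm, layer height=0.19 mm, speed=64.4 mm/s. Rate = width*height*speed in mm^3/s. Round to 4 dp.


Rate = 0.92 * 0.19 * 64.4 = 11.2571 mm^3/s


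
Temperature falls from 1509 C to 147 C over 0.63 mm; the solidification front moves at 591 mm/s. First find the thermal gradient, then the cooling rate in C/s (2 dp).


G = (1509-147)/0.63 = 2161.9047619 C/mm
CR = 2161.9047619 * 591 = 1277685.71 C/s


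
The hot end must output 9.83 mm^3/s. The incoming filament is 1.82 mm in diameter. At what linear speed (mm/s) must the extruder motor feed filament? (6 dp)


A = pi*(1.82/2)^2 = 2.601553
v = 9.83 / 2.601553 = 3.778512 mm/s


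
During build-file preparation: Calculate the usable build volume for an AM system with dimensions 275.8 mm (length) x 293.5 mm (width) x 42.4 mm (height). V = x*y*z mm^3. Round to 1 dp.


V = 275.8 * 293.5 * 42.4 = 3432165.5 mm^3


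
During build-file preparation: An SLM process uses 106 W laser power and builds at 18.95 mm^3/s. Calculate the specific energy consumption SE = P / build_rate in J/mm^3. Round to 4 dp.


SE = 106 / 18.95 = 5.5937 J/mm^3


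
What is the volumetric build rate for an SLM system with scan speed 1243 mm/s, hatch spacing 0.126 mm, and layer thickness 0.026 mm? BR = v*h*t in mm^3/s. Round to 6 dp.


Rate = 1243 * 0.126 * 0.026 = 4.072068 mm^3/s


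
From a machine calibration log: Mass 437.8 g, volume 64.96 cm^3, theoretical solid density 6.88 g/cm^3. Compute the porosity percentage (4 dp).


rho_part = 437.8 / 64.96 = 6.73953202 g/cm^3
Porosity = (1 - 6.73953202/6.88)*100 = 2.0417 %


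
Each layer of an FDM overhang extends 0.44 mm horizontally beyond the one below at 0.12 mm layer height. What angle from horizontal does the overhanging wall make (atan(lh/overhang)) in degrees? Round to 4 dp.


angle = atan(0.12/0.44) = 15.2551 degrees


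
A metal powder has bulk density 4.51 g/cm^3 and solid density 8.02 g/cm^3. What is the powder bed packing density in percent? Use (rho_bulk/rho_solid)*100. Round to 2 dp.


Packing = (4.51/8.02)*100 = 56.23 %


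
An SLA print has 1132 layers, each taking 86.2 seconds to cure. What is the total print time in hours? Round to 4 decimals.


t = 1132 * 86.2 / 3600 = 27.1051 hrs


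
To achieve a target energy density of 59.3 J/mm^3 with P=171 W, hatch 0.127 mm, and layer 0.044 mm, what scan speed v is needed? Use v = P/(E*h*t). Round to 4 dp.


v = 171 / (59.3*0.127*0.044) = 516.042 mm/s


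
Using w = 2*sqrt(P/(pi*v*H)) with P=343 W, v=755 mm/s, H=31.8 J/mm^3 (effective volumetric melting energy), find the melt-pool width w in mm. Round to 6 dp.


w = 2*sqrt(343/(pi*755*31.8)) = 0.13487 mm


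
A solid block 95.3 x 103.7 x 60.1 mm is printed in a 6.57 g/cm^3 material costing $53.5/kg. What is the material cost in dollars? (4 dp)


V = 95.3 * 103.7 * 60.1 = 593944.861 mm^3 = 593.944861 cm^3
Mass = 593.944861 * 6.57 / 1000 = 3.90221774 kg
Cost = 3.90221774 * 53.5 = 208.7686 $


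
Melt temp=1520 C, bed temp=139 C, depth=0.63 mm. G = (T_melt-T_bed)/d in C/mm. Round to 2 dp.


G = (1520-139)/0.63 = 2192.06 C/mm


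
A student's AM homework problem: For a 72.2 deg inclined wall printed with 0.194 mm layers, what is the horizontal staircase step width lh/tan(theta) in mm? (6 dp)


step = 0.194 / tan(72.2) = 0.062287 mm


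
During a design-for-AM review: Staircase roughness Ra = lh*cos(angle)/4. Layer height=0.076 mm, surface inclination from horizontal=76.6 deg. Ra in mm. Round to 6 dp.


Ra = 0.076 * cos(76.6) / 4 = 0.004403 mm


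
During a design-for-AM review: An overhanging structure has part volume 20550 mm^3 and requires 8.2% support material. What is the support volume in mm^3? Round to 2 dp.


V_support = 20550 * 0.082 = 1685.1 mm^3


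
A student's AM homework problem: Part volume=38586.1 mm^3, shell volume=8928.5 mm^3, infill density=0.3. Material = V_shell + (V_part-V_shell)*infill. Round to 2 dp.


V_infill = (38586.1 - 8928.5) * 0.3 = 8897.28
V_total = 8928.5 + 8897.28 = 17825.78 mm^3


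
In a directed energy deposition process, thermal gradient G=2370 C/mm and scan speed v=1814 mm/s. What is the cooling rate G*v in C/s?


CR = 2370 * 1814 = 4299180 C/s


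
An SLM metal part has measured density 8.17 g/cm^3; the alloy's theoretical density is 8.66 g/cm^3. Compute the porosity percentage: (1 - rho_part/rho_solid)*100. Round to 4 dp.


Porosity = (1-8.17/8.66)*100 = 5.6582 %


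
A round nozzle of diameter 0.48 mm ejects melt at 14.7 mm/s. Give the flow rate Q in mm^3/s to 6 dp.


A = pi*(0.48/2)^2 = 0.18095574 mm^2
Q = 0.18095574 * 14.7 = 2.660049 mm^3/s


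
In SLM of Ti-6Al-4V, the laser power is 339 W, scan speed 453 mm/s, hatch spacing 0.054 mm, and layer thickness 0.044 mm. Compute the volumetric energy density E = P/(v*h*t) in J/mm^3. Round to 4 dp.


E = 339 / (453*0.054*0.044) = 314.9598 J/mm^3


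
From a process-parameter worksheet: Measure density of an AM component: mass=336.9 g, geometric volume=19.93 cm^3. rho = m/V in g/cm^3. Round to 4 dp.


rho = 336.9 / 19.93 = 16.9042 g/cm^3


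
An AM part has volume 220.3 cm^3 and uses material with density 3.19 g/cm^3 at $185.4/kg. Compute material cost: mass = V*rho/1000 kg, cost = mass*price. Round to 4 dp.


Mass = 220.3*3.19/1000 = 0.702757 kg
Cost = 0.702757 * 185.4 = 130.2911 $


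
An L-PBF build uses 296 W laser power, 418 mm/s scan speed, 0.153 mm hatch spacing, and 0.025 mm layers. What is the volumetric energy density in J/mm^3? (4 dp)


E = 296 / (418*0.153*0.025) = 185.1331 J/mm^3


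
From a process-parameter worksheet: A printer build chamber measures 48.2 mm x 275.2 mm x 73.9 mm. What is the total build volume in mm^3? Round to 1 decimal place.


V = 48.2 * 275.2 * 73.9 = 980256.9 mm^3


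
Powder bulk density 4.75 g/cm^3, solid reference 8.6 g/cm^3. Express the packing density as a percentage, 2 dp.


Packing = (4.75/8.6)*100 = 55.23 %


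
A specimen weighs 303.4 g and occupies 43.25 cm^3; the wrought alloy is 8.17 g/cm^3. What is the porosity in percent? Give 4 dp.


rho_part = 303.4 / 43.25 = 7.0150289 g/cm^3
Porosity = (1 - 7.0150289/8.17)*100 = 14.1367 %


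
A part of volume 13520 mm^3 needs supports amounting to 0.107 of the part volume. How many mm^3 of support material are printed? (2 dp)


V_support = 13520 * 0.107 = 1446.64 mm^3


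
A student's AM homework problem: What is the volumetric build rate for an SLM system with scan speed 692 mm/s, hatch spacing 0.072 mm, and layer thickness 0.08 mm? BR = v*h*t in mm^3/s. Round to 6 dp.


Rate = 692 * 0.072 * 0.08 = 3.98592 mm^3/s


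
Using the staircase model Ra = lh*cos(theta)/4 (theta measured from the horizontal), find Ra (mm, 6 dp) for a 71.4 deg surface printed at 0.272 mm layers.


Ra = 0.272 * cos(71.4) / 4 = 0.021689 mm


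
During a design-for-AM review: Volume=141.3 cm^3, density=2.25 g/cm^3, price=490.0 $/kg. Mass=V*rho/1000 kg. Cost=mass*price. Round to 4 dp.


Mass = 141.3*2.25/1000 = 0.317925 kg
Cost = 0.317925 * 490.0 = 155.7833 $


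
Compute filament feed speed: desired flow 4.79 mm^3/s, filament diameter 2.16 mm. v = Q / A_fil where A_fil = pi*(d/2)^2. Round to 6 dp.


A = pi*(2.16/2)^2 = 3.664354
v = 4.79 / 3.664354 = 1.307188 mm/s


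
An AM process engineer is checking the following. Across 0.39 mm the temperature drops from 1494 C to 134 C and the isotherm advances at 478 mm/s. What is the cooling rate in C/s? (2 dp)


G = (1494-134)/0.39 = 3487.17948718 C/mm
CR = 3487.17948718 * 478 = 1666871.79 C/s


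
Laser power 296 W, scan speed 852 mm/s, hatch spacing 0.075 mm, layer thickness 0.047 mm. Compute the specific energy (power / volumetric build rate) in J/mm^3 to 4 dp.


Build rate = 852 * 0.075 * 0.047 = 3.0033 mm^3/s
SE = 296 / 3.0033 = 98.5583 J/mm^3


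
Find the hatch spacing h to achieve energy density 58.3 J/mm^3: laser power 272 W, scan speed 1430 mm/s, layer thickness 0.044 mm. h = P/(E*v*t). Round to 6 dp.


h = 272 / (58.3*1430*0.044) = 0.07415 mm


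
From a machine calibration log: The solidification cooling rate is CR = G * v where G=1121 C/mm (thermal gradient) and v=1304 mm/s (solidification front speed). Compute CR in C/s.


CR = 1121 * 1304 = 1461784 C/s


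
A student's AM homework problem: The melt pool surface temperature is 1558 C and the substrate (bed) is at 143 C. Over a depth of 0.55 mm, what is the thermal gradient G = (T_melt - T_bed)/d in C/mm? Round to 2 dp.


G = (1558-143)/0.55 = 2572.73 C/mm


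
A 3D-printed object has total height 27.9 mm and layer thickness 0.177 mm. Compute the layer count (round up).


Layers = ceil(27.9/0.177) = 158


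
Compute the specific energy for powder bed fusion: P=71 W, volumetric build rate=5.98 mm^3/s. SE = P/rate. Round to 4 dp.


SE = 71 / 5.98 = 11.8729 J/mm^3


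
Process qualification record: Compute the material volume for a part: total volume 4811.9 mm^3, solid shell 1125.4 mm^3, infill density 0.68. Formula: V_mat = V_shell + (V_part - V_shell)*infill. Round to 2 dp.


V_infill = (4811.9 - 1125.4) * 0.68 = 2506.82
V_total = 1125.4 + 2506.82 = 3632.22 mm^3


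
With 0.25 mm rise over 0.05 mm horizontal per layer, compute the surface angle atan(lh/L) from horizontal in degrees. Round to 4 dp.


angle = atan(0.25/0.05) = 78.6901 degrees


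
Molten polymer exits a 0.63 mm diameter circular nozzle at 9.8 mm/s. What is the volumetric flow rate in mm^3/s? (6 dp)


A = pi*(0.63/2)^2 = 0.31172453 mm^2
Q = 0.31172453 * 9.8 = 3.0549 mm^3/s


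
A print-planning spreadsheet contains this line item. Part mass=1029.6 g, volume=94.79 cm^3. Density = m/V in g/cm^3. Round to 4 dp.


rho = 1029.6 / 94.79 = 10.8619 g/cm^3


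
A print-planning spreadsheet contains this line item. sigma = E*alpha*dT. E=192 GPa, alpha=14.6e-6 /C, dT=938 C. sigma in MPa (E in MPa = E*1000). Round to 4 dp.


sigma = 192*1000 * 14.6e-6 * 938 = 2629.4016 MPa


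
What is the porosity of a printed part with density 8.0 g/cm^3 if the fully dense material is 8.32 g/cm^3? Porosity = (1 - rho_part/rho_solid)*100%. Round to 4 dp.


Porosity = (1-8.0/8.32)*100 = 3.8462 %


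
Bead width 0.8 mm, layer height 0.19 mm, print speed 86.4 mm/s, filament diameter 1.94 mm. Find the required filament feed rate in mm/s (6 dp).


Q = 0.8 * 0.19 * 86.4 = 13.1328 mm^3/s
A_fil = pi*(1.94/2)^2 = 2.95592453 mm^2
v_feed = 13.1328 / 2.95592453 = 4.442874 mm/s


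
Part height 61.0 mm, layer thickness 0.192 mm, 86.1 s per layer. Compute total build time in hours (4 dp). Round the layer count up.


Layers = ceil(61.0/0.192) = 318
t = 318 * 86.1 / 3600 = 7.6055 hrs


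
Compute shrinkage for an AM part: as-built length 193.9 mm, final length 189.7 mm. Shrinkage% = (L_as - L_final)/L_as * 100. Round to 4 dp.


Shrinkage = ((193.9-189.7)/193.9)*100 = 2.1661 %


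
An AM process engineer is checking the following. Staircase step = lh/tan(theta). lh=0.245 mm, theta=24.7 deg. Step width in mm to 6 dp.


step = 0.245 / tan(24.7) = 0.532668 mm


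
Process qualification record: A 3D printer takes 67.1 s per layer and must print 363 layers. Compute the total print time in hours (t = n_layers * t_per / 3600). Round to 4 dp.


t = 363 * 67.1 / 3600 = 6.7659 hrs


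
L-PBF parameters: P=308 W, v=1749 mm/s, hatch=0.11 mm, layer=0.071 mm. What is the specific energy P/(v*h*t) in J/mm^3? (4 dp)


Build rate = 1749 * 0.11 * 0.071 = 13.65969 mm^3/s
SE = 308 / 13.65969 = 22.5481 J/mm^3


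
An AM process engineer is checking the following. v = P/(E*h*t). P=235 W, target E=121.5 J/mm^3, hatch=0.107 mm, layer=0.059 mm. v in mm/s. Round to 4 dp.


v = 235 / (121.5*0.107*0.059) = 306.3767 mm/s


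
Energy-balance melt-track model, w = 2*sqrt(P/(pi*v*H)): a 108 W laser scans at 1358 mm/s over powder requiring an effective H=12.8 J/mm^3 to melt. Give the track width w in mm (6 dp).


w = 2*sqrt(108/(pi*1358*12.8)) = 0.088943 mm


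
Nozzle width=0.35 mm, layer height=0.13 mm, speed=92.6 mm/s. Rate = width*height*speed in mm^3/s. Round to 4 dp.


Rate = 0.35 * 0.13 * 92.6 = 4.2133 mm^3/s


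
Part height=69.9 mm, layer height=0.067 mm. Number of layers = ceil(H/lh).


Layers = ceil(69.9/0.067) = 1044


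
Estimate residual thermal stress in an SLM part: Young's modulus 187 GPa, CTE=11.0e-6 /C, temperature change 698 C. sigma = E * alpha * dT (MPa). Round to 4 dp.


sigma = 187*1000 * 11.0e-6 * 698 = 1435.786 MPa


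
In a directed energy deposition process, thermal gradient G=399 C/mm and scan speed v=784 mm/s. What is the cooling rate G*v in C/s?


CR = 399 * 784 = 312816 C/s


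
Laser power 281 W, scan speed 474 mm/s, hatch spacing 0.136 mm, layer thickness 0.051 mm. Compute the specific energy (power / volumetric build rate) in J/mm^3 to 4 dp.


Build rate = 474 * 0.136 * 0.051 = 3.287664 mm^3/s
SE = 281 / 3.287664 = 85.471 J/mm^3


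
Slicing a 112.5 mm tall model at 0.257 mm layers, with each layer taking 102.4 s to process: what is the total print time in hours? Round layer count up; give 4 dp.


Layers = ceil(112.5/0.257) = 438
t = 438 * 102.4 / 3600 = 12.4587 hrs


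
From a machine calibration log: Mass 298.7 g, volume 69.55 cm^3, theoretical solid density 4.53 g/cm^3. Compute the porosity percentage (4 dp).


rho_part = 298.7 / 69.55 = 4.29475198 g/cm^3
Porosity = (1 - 4.29475198/4.53)*100 = 5.1931 %


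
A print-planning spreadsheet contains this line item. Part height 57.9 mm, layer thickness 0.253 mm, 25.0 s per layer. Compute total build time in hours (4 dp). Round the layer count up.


Layers = ceil(57.9/0.253) = 229
t = 229 * 25.0 / 3600 = 1.5903 hrs


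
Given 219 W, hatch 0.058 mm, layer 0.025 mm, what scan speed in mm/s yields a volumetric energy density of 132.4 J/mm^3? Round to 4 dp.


v = 219 / (132.4*0.058*0.025) = 1140.7438 mm/s


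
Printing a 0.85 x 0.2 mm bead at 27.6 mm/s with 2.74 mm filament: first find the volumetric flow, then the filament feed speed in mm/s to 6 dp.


Q = 0.85 * 0.2 * 27.6 = 4.692 mm^3/s
A_fil = pi*(2.74/2)^2 = 5.89645525 mm^2
v_feed = 4.692 / 5.89645525 = 0.795732 mm/s


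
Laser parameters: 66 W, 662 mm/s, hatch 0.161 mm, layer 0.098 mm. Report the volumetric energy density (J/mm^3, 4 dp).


E = 66 / (662*0.161*0.098) = 6.3188 J/mm^3


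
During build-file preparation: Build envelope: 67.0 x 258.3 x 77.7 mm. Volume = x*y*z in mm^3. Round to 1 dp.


V = 67.0 * 258.3 * 77.7 = 1344684.0 mm^3


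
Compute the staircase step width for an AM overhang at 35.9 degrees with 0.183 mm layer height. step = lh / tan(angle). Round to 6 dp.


step = 0.183 / tan(35.9) = 0.252805 mm


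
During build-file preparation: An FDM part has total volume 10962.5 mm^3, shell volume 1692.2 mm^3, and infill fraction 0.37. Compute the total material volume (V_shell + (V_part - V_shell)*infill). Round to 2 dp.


V_infill = (10962.5 - 1692.2) * 0.37 = 3430.01
V_total = 1692.2 + 3430.01 = 5122.21 mm^3


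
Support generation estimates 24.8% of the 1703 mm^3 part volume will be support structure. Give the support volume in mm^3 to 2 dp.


V_support = 1703 * 0.248 = 422.34 mm^3


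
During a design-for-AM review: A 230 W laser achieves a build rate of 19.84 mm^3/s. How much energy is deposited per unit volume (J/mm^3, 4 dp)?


SE = 230 / 19.84 = 11.5927 J/mm^3


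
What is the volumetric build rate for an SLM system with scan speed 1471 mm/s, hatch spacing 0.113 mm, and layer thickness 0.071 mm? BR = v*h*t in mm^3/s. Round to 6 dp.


Rate = 1471 * 0.113 * 0.071 = 11.801833 mm^3/s


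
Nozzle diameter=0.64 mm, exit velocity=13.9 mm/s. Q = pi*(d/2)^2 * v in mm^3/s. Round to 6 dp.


A = pi*(0.64/2)^2 = 0.32169909 mm^2
Q = 0.32169909 * 13.9 = 4.471617 mm^3/s


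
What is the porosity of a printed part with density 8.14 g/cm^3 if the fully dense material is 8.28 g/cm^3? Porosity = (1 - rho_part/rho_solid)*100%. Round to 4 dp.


Porosity = (1-8.14/8.28)*100 = 1.6908 %


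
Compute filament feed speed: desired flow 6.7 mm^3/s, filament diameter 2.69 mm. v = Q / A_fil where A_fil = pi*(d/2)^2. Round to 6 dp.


A = pi*(2.69/2)^2 = 5.68322
v = 6.7 / 5.68322 = 1.178909 mm/s


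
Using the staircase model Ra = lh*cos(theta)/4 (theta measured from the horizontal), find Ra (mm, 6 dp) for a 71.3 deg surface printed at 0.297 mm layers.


Ra = 0.297 * cos(71.3) / 4 = 0.023806 mm


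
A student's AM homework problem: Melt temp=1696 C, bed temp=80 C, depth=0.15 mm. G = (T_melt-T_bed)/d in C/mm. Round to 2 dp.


G = (1696-80)/0.15 = 10773.33 C/mm


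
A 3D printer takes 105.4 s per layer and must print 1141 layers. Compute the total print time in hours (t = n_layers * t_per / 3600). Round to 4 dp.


t = 1141 * 105.4 / 3600 = 33.4059 hrs


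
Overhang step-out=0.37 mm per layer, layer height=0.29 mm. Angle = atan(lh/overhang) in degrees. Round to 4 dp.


angle = atan(0.29/0.37) = 38.0888 degrees


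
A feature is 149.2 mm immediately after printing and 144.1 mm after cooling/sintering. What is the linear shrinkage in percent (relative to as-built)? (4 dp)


Shrinkage = ((149.2-144.1)/149.2)*100 = 3.4182 %


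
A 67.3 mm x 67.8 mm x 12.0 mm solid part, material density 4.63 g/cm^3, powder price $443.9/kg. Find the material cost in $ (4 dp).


V = 67.3 * 67.8 * 12.0 = 54755.28 mm^3 = 54.75528 cm^3
Mass = 54.75528 * 4.63 / 1000 = 0.25351695 kg
Cost = 0.25351695 * 443.9 = 112.5362 $


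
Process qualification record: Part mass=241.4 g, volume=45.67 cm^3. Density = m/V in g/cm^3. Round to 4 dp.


rho = 241.4 / 45.67 = 5.2857 g/cm^3


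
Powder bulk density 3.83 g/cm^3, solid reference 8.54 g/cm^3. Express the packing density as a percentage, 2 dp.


Packing = (3.83/8.54)*100 = 44.85 %


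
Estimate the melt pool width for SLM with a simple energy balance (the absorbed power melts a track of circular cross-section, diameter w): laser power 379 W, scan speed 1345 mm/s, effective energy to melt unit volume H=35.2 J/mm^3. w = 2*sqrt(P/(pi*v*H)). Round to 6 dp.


w = 2*sqrt(379/(pi*1345*35.2)) = 0.100958 mm


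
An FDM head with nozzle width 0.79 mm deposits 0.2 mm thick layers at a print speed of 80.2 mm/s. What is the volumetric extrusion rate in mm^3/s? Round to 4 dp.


Rate = 0.79 * 0.2 * 80.2 = 12.6716 mm^3/s


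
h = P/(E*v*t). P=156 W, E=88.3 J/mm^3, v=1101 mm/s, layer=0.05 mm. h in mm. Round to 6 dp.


h = 156 / (88.3*1101*0.05) = 0.032093 mm


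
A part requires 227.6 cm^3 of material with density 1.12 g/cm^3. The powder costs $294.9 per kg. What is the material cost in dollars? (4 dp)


Mass = 227.6*1.12/1000 = 0.254912 kg
Cost = 0.254912 * 294.9 = 75.1735 $


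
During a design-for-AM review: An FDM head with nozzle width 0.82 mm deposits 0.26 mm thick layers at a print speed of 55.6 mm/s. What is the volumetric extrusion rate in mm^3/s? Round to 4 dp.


Rate = 0.82 * 0.26 * 55.6 = 11.8539 mm^3/s


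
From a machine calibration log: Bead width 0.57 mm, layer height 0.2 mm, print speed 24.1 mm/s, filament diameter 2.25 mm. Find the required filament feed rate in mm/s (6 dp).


Q = 0.57 * 0.2 * 24.1 = 2.7474 mm^3/s
A_fil = pi*(2.25/2)^2 = 3.9760782 mm^2
v_feed = 2.7474 / 3.9760782 = 0.690982 mm/s


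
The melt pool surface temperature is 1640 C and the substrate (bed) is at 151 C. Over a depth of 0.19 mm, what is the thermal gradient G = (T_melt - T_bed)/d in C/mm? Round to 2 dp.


G = (1640-151)/0.19 = 7836.84 C/mm


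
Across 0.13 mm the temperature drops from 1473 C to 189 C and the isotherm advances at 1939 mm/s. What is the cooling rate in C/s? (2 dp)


G = (1473-189)/0.13 = 9876.92307692 C/mm
CR = 9876.92307692 * 1939 = 19151353.85 C/s


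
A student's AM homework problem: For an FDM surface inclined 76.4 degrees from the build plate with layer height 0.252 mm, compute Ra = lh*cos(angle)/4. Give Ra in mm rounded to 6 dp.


Ra = 0.252 * cos(76.4) / 4 = 0.014814 mm


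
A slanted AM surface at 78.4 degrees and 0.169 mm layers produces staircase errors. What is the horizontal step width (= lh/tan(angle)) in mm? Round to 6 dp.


step = 0.169 / tan(78.4) = 0.034691 mm


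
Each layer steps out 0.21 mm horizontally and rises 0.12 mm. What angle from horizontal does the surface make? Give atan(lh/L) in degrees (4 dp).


angle = atan(0.12/0.21) = 29.7449 degrees


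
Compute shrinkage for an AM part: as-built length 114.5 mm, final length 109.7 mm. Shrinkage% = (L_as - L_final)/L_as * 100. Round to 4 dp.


Shrinkage = ((114.5-109.7)/114.5)*100 = 4.1921 %


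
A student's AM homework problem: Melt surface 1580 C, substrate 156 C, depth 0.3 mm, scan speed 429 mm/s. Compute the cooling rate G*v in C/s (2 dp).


G = (1580-156)/0.3 = 4746.66666667 C/mm
CR = 4746.66666667 * 429 = 2036320.0 C/s


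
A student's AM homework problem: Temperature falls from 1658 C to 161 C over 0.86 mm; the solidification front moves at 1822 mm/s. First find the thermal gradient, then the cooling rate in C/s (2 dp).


G = (1658-161)/0.86 = 1740.69767442 C/mm
CR = 1740.69767442 * 1822 = 3171551.16 C/s


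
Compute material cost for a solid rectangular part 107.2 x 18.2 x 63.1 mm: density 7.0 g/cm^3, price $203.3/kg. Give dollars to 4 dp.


V = 107.2 * 18.2 * 63.1 = 123110.624 mm^3 = 123.110624 cm^3
Mass = 123.110624 * 7.0 / 1000 = 0.86177437 kg
Cost = 0.86177437 * 203.3 = 175.1987 $


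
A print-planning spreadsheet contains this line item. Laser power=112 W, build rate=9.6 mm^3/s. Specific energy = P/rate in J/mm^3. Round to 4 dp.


SE = 112 / 9.6 = 11.6667 J/mm^3


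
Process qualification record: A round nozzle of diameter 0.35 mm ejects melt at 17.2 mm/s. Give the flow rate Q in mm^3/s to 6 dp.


A = pi*(0.35/2)^2 = 0.09621128 mm^2
Q = 0.09621128 * 17.2 = 1.654834 mm^3/s


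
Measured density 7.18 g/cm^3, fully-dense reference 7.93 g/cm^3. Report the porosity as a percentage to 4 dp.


Porosity = (1-7.18/7.93)*100 = 9.4578 %


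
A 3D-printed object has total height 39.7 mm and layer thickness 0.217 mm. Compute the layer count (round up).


Layers = ceil(39.7/0.217) = 183


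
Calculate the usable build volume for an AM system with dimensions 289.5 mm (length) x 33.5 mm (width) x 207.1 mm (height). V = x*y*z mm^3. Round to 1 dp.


V = 289.5 * 33.5 * 207.1 = 2008507.6 mm^3


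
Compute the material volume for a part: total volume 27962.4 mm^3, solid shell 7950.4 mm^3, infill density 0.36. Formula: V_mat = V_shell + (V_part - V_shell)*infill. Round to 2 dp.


V_infill = (27962.4 - 7950.4) * 0.36 = 7204.32
V_total = 7950.4 + 7204.32 = 15154.72 mm^3


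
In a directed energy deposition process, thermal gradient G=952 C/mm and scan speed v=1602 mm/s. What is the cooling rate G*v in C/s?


CR = 952 * 1602 = 1525104 C/s
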